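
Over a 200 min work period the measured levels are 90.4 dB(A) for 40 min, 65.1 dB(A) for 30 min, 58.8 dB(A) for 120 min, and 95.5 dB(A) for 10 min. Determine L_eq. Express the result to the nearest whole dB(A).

L_eq = 10·log₁₀[(1/T)·Σ tᵢ·10^(Lᵢ/10)] with T = 200 min.
Σ tᵢ·10^(Lᵢ/10) = 40·10^(90.4/10) + 30·10^(65.1/10) + 120·10^(58.8/10) + 10·10^(95.5/10) = 7.953e+10.
L_eq = 10·log₁₀(7.953e+10/200) = 85.99 dB(A).

86 dB(A)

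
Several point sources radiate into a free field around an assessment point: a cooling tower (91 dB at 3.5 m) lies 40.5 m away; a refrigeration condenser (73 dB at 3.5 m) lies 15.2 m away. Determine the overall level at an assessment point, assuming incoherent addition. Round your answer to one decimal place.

70.2 dB

Apply inverse-square spreading to bring every level to the receiver, then sum 10^(L/10).
cooling tower: 91 − 20·log₁₀(40.5/3.5) = 91 − 21.27 = 69.73 dB.
refrigeration condenser: 73 − 20·log₁₀(15.2/3.5) = 73 − 12.76 = 60.24 dB.
Σ 10^(L/10) = 1.046e+07 → L_total = 10·log₁₀(1.046e+07) = 70.20 dB.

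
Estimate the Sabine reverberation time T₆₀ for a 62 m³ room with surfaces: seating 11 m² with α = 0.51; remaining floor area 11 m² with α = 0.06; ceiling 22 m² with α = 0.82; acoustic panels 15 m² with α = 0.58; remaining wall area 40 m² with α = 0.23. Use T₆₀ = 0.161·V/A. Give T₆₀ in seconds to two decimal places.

Summing Sᵢαᵢ: 11·0.51 + 11·0.06 + 22·0.82 + 15·0.58 + 40·0.23 = 42.21 m².
T₆₀ = 0.161·V/A = 0.161·62/42.21 = 0.236 s.

0.24 s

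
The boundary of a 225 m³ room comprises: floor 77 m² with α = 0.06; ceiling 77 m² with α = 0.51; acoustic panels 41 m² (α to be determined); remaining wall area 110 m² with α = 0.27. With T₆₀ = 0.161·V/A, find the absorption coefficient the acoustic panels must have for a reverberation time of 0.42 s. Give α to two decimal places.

0.31

A = 0.161·V/T₆₀ = 0.161·225/0.42 = 86.25 m² sabins.
Absorption from the other surfaces = 77·0.06 + 77·0.51 + 110·0.27 = 73.59 m², so the acoustic panels must supply 12.66 m² over 41 m².
α = 12.66/41 = 0.309.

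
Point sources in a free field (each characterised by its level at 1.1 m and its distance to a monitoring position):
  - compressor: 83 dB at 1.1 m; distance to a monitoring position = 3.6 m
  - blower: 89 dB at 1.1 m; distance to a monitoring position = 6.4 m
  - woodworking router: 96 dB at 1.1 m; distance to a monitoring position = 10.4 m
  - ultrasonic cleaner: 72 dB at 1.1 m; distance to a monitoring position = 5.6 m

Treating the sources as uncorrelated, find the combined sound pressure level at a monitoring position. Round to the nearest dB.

Apply inverse-square spreading to bring every level to the receiver, then sum 10^(L/10).
compressor: 83 − 20·log₁₀(3.6/1.1) = 83 − 10.30 = 72.70 dB.
blower: 89 − 20·log₁₀(6.4/1.1) = 89 − 15.30 = 73.70 dB.
woodworking router: 96 − 20·log₁₀(10.4/1.1) = 96 − 19.51 = 76.49 dB.
ultrasonic cleaner: 72 − 20·log₁₀(5.6/1.1) = 72 − 14.14 = 57.86 dB.
Σ 10^(L/10) = 8.724e+07 → L_total = 10·log₁₀(8.724e+07) = 79.41 dB.

79 dB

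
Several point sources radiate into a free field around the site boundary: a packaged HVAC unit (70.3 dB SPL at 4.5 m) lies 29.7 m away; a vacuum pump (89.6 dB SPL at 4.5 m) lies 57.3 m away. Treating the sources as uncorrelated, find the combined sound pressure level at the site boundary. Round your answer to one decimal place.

67.7 dB SPL

Apply inverse-square spreading to bring every level to the receiver, then sum 10^(L/10).
packaged HVAC unit: 70.3 − 20·log₁₀(29.7/4.5) = 70.3 − 16.39 = 53.91 dB SPL.
vacuum pump: 89.6 − 20·log₁₀(57.3/4.5) = 89.6 − 22.10 = 67.50 dB SPL.
Σ 10^(L/10) = 5.871e+06 → L_total = 10·log₁₀(5.871e+06) = 67.69 dB SPL.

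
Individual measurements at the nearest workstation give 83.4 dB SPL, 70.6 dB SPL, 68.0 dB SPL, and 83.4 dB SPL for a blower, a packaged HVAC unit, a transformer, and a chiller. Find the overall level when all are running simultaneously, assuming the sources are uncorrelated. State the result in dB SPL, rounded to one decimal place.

Incoherent sources combine by intensity addition: L_total = 10·log₁₀(Σ 10^(L_i/10)).
Σ 10^(L/10) = 10^(83.4/10) + 10^(70.6/10) + 10^(68.0/10) + 10^(83.4/10) = 4.553e+08.
L_total = 10·log₁₀(4.553e+08) = 86.58 dB SPL.

86.6 dB SPL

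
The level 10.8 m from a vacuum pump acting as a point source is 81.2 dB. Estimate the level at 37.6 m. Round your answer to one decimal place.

70.4 dB

Spherical spreading from a point source gives a 20·log₁₀(r₂/r₁) drop.
L₂ = 81.2 − 20·log₁₀(37.6/10.8) = 81.2 − 10.835 = 70.36 dB.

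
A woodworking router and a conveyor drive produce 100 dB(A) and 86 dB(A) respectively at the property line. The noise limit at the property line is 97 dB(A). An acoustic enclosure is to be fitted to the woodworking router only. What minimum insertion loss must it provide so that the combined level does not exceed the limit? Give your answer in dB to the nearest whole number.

3 dB

The untreated sources together contribute 10^(86/10) = 3.981e+08, i.e. 86.00 dB(A).
To meet 97 dB(A) overall, the treated woodworking router may contribute at most 10^(97/10) − 3.981e+08 = 4.614e+09, i.e. 96.64 dB(A).
Required insertion loss = 100 − 96.64 = 3.36 dB.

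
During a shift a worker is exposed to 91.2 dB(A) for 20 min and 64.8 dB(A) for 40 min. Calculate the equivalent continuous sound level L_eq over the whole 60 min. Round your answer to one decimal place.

Weight each interval's intensity by its duration and average over T = 60 min:
Σ tᵢ·10^(Lᵢ/10) = 20·10^(91.2/10) + 40·10^(64.8/10) = 2.649e+10.
L_eq = 10·log₁₀(2.649e+10/60) = 86.45 dB(A).

86.4 dB(A)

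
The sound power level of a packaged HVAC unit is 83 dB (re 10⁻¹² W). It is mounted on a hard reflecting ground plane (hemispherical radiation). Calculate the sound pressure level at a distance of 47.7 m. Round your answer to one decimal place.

Free-field hemispherical radiation: L_p = L_w − 10·log₁₀(2π·r²), r = 47.7 m.
2π·r² = 1.43e+04 m², 10·log₁₀ of that is 41.552 dB.
L_p = 83 − 41.552 = 41.45 dB.

41.4 dB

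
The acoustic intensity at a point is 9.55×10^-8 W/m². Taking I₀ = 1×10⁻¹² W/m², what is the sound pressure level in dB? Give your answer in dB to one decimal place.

49.8 dB

L = 10·log₁₀(I/I₀) = 10·log₁₀(9.55×10^-8/10⁻¹²) = 10·log₁₀(9.55×10^4).
L = 10·(0.9800 + 4) = 49.80 dB.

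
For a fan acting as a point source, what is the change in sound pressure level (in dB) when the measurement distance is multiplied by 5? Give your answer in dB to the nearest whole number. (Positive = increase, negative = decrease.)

With spherical spreading the level changes by −20·log₁₀(r₂/r₁).
ΔL = −20·log₁₀(5) = -13.98 dB.

-14 dB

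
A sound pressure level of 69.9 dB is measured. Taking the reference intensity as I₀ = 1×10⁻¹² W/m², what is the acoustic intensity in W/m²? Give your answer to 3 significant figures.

9.77e-06 W/m²

L = 10·log₁₀(I/I₀) ⇒ I = I₀·10^(L/10) = 10⁻¹² × 10^6.99.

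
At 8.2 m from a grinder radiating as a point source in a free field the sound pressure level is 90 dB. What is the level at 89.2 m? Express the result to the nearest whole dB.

Spherical spreading from a point source gives a 20·log₁₀(r₂/r₁) drop.
L₂ = 90 − 20·log₁₀(89.2/8.2) = 90 − 20.731 = 69.27 dB.

69 dB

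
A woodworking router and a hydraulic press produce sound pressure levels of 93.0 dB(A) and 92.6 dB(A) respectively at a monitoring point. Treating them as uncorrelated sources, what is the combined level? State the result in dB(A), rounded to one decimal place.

For uncorrelated sources the intensities add, so convert each level to linear form, sum, and take 10·log₁₀ of the total.
Σ 10^(L/10) = 10^(93.0/10) + 10^(92.6/10) = 3.815e+09.
L_total = 10·log₁₀(3.815e+09) = 95.81 dB(A).

95.8 dB(A)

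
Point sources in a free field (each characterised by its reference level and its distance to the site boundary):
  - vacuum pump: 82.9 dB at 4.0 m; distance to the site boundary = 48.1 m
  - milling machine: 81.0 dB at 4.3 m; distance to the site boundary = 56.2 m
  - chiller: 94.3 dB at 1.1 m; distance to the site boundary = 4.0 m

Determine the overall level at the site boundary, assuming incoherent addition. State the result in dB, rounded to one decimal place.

Apply inverse-square spreading to bring every level to the receiver, then sum 10^(L/10).
vacuum pump: 82.9 − 20·log₁₀(48.1/4.0) = 82.9 − 21.60 = 61.30 dB.
milling machine: 81.0 − 20·log₁₀(56.2/4.3) = 81.0 − 22.33 = 58.67 dB.
chiller: 94.3 − 20·log₁₀(4.0/1.1) = 94.3 − 11.21 = 83.09 dB.
Σ 10^(L/10) = 2.056e+08 → L_total = 10·log₁₀(2.056e+08) = 83.13 dB.

83.1 dB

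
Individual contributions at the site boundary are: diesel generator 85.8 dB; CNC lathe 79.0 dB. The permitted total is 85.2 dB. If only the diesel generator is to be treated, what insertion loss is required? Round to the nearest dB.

Fixed contribution from the other source: Σ 10^(L/10) = 10^(79.0/10) = 7.943e+07 (79.00 dB).
The limit corresponds to 10^(85.2/10) = 3.311e+08; subtracting the fixed part leaves 2.517e+08 for the diesel generator, i.e. 84.01 dB.
So the diesel generator must be reduced from 85.8 to 84.01 dB: IL = 1.79 dB.

2 dB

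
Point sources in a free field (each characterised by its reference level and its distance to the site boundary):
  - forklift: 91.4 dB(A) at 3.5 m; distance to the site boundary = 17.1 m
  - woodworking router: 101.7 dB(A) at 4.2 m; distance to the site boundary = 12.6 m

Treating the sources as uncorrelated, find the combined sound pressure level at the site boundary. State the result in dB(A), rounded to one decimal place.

Propagate each source to the receiver with L = L_ref − 20·log₁₀(r/r_ref), then add intensities.
forklift: 91.4 − 20·log₁₀(17.1/3.5) = 91.4 − 13.78 = 77.62 dB(A).
woodworking router: 101.7 − 20·log₁₀(12.6/4.2) = 101.7 − 9.54 = 92.16 dB(A).
Σ 10^(L/10) = 1.701e+09 → L_total = 10·log₁₀(1.701e+09) = 92.31 dB(A).

92.3 dB(A)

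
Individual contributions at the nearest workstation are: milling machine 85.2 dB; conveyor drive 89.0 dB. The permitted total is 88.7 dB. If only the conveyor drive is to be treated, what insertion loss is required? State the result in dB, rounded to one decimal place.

2.9 dB

Fixed contribution from the other source: Σ 10^(L/10) = 10^(85.2/10) = 3.311e+08 (85.20 dB).
To meet 88.7 dB overall, the treated conveyor drive may contribute at most 10^(88.7/10) − 3.311e+08 = 4.102e+08, i.e. 86.13 dB.
Required insertion loss = 89.0 − 86.13 = 2.87 dB.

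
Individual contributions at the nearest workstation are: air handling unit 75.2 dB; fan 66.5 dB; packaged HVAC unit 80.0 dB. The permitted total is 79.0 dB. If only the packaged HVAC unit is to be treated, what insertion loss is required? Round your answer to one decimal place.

The untreated sources together contribute 10^(75.2/10) + 10^(66.5/10) = 3.758e+07, i.e. 75.75 dB.
The limit corresponds to 10^(79.0/10) = 7.943e+07; subtracting the fixed part leaves 4.185e+07 for the packaged HVAC unit, i.e. 76.22 dB.
Required insertion loss = 80.0 − 76.22 = 3.78 dB.

3.8 dB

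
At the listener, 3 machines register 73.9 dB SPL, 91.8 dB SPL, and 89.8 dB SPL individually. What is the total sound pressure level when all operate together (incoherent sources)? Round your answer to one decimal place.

94.0 dB SPL

For uncorrelated sources the intensities add, so convert each level to linear form, sum, and take 10·log₁₀ of the total.
Σ 10^(L/10) = 10^(73.9/10) + 10^(91.8/10) + 10^(89.8/10) = 2.493e+09.
L_total = 10·log₁₀(2.493e+09) = 93.97 dB SPL.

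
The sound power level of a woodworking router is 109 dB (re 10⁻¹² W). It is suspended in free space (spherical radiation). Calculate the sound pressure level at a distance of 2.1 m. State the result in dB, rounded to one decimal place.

The power spreads over a sphere of area 4π·r², so L_p = L_w − 10·log₁₀(4π·r²).
4π·r² = 55.42 m², 10·log₁₀ of that is 17.436 dB.
L_p = 109 − 17.436 = 91.56 dB.

91.6 dB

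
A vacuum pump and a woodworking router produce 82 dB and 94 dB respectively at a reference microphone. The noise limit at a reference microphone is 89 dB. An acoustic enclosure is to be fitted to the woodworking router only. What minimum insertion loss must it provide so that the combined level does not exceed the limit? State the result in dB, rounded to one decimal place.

The untreated sources together contribute 10^(82/10) = 1.585e+08, i.e. 82.00 dB.
The limit corresponds to 10^(89/10) = 7.943e+08; subtracting the fixed part leaves 6.358e+08 for the woodworking router, i.e. 88.03 dB.
Required insertion loss = 94 − 88.03 = 5.97 dB.

6.0 dB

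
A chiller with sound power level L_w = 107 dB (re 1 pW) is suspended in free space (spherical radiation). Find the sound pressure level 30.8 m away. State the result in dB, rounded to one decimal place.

L_p = L_w − 10·log₁₀(4π·r²) with r = 30.8 m.
4π·r² = 1.192e+04 m², 10·log₁₀ of that is 40.763 dB.
L_p = 107 − 40.763 = 66.24 dB.

66.2 dB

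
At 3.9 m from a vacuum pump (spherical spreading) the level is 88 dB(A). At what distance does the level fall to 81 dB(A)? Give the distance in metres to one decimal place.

8.7 m

Point-source spreading drops the level by 20·log₁₀(r₂/r₁); inverting, r₂/r₁ = 10^(ΔL/20).
r₂ = 3.9·10^((88−81)/20) = 3.9·10^(7.0/20) = 8.73 m.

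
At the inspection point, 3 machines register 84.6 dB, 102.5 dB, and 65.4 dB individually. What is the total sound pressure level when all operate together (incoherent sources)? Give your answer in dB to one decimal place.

102.6 dB

For uncorrelated sources the intensities add, so convert each level to linear form, sum, and take 10·log₁₀ of the total.
Σ 10^(L/10) = 10^(84.6/10) + 10^(102.5/10) + 10^(65.4/10) = 1.807e+10.
L_total = 10·log₁₀(1.807e+10) = 102.57 dB.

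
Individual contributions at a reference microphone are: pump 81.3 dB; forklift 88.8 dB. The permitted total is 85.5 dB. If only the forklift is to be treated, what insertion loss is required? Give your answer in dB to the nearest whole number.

The untreated sources together contribute 10^(81.3/10) = 1.349e+08, i.e. 81.30 dB.
To meet 85.5 dB overall, the treated forklift may contribute at most 10^(85.5/10) − 1.349e+08 = 2.199e+08, i.e. 83.42 dB.
Required insertion loss = 88.8 − 83.42 = 5.38 dB.

5 dB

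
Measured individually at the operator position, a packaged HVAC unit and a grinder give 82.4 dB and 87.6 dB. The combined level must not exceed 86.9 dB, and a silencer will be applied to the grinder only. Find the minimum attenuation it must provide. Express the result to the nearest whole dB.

3 dB

Everything except the grinder sums to 10^(82.4/10) = 1.738e+08 in linear terms, 82.40 dB.
To meet 86.9 dB overall, the treated grinder may contribute at most 10^(86.9/10) − 1.738e+08 = 3.160e+08, i.e. 85.00 dB.
So the grinder must be reduced from 87.6 to 85.00 dB: IL = 2.60 dB.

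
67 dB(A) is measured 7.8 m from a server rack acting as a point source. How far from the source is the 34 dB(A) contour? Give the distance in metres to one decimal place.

348.4 m

The 33.0 dB drop corresponds to a distance ratio of 10^(33.0/20) for a point source.
r₂ = 7.8·10^((67−34)/20) = 7.8·10^(33.0/20) = 348.41 m.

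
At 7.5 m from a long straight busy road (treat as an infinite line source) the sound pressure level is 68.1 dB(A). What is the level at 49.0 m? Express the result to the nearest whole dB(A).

Line-source attenuation: ΔL = 10·log₁₀(r₂/r₁) = 10·log₁₀(49.0/7.5) = 8.151 dB.
L₂ = 68.1 − 10·log₁₀(49.0/7.5) = 68.1 − 8.151 = 59.95 dB(A).

60 dB(A)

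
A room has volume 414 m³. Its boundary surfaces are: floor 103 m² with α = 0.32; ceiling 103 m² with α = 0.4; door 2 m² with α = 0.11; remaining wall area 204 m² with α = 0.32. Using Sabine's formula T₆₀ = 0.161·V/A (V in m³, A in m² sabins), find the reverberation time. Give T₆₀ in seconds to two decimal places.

0.48 s

Total absorption A = 103·0.32 + 103·0.4 + 2·0.11 + 204·0.32 = 139.66 m² sabins.
T₆₀ = 0.161 × 414 / 139.66 = 0.477 s.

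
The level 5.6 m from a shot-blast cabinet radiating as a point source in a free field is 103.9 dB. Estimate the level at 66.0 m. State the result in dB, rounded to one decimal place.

Point-source attenuation: ΔL = 20·log₁₀(r₂/r₁) = 20·log₁₀(66.0/5.6) = 21.427 dB.
L₂ = 103.9 − 20·log₁₀(66.0/5.6) = 103.9 − 21.427 = 82.47 dB.

82.5 dB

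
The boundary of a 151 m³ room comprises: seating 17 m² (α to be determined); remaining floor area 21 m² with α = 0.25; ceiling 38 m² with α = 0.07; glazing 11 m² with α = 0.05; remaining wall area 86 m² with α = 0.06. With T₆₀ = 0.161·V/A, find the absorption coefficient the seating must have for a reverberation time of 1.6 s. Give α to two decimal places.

0.09

Required total absorption A = 0.161·151/1.6 = 15.19 m².
Absorption from the other surfaces = 21·0.25 + 38·0.07 + 11·0.05 + 86·0.06 = 13.62 m², so the seating must supply 1.57 m² over 17 m².
α = 1.57/17 = 0.093.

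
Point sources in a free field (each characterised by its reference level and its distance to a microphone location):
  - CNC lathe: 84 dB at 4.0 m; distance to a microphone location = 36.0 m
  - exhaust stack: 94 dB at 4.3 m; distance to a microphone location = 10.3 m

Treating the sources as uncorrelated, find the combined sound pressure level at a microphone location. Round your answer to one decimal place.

86.4 dB

Apply inverse-square spreading to bring every level to the receiver, then sum 10^(L/10).
CNC lathe: 84 − 20·log₁₀(36.0/4.0) = 84 − 19.08 = 64.92 dB.
exhaust stack: 94 − 20·log₁₀(10.3/4.3) = 94 − 7.59 = 86.41 dB.
Σ 10^(L/10) = 4.409e+08 → L_total = 10·log₁₀(4.409e+08) = 86.44 dB.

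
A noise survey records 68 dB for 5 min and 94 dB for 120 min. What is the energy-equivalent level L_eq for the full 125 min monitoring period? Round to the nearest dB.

94 dB

The energy average is taken in the linear domain: L_eq = 10·log₁₀[(Σ tᵢ·10^(Lᵢ/10))/T], T = 125 min.
Σ tᵢ·10^(Lᵢ/10) = 5·10^(68/10) + 120·10^(94/10) = 3.015e+11.
L_eq = 10·log₁₀(3.015e+11/125) = 93.82 dB.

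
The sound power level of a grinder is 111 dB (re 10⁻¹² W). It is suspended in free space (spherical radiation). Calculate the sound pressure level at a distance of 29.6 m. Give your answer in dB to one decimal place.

The power spreads over a sphere of area 4π·r², so L_p = L_w − 10·log₁₀(4π·r²).
4π·r² = 1.101e+04 m², 10·log₁₀ of that is 40.418 dB.
L_p = 111 − 40.418 = 70.58 dB.

70.6 dB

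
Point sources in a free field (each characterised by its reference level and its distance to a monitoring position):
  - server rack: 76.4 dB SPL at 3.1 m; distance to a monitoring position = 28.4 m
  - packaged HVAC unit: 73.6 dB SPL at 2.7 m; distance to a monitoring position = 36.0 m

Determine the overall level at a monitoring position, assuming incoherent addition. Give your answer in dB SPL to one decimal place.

First find each source's level at the receiver (point-source: −20·log₁₀(r/r_ref)), then combine on an intensity basis.
server rack: 76.4 − 20·log₁₀(28.4/3.1) = 76.4 − 19.24 = 57.16 dB SPL.
packaged HVAC unit: 73.6 − 20·log₁₀(36.0/2.7) = 73.6 − 22.50 = 51.10 dB SPL.
Σ 10^(L/10) = 6.490e+05 → L_total = 10·log₁₀(6.490e+05) = 58.12 dB SPL.

58.1 dB SPL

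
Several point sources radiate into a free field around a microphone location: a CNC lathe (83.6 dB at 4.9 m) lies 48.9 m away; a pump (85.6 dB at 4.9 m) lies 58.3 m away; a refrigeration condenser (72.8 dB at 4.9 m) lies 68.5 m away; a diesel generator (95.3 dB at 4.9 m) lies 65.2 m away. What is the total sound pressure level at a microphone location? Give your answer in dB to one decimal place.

73.8 dB

Apply inverse-square spreading to bring every level to the receiver, then sum 10^(L/10).
CNC lathe: 83.6 − 20·log₁₀(48.9/4.9) = 83.6 − 19.98 = 63.62 dB.
pump: 85.6 − 20·log₁₀(58.3/4.9) = 85.6 − 21.51 = 64.09 dB.
refrigeration condenser: 72.8 − 20·log₁₀(68.5/4.9) = 72.8 − 22.91 = 49.89 dB.
diesel generator: 95.3 − 20·log₁₀(65.2/4.9) = 95.3 − 22.48 = 72.82 dB.
Σ 10^(L/10) = 2.410e+07 → L_total = 10·log₁₀(2.410e+07) = 73.82 dB.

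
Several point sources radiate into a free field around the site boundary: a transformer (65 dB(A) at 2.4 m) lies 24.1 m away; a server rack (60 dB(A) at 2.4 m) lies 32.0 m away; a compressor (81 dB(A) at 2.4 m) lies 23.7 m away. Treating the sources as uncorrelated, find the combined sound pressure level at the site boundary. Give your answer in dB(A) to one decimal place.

First find each source's level at the receiver (point-source: −20·log₁₀(r/r_ref)), then combine on an intensity basis.
transformer: 65 − 20·log₁₀(24.1/2.4) = 65 − 20.04 = 44.96 dB(A).
server rack: 60 − 20·log₁₀(32.0/2.4) = 60 − 22.50 = 37.50 dB(A).
compressor: 81 − 20·log₁₀(23.7/2.4) = 81 − 19.89 = 61.11 dB(A).
Σ 10^(L/10) = 1.328e+06 → L_total = 10·log₁₀(1.328e+06) = 61.23 dB(A).

61.2 dB(A)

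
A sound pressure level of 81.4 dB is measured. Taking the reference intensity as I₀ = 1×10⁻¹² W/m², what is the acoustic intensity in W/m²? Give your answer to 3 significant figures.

0.000138 W/m²

L = 10·log₁₀(I/I₀) ⇒ I = I₀·10^(L/10) = 10⁻¹² × 10^8.14.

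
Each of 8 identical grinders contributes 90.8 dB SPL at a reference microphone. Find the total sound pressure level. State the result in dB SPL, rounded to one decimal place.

With 8 equal, uncorrelated contributions the intensity is 8× that of one unit, giving a rise of 10·log₁₀ 8.
L_total = 90.8 + 10·log₁₀(8) = 90.8 + 9.031 = 99.83 dB SPL.

99.8 dB SPL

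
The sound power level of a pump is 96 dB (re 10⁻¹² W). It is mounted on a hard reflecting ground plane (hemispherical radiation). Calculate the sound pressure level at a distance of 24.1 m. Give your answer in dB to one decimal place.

60.4 dB

The power spreads over a hemisphere of area 2π·r², so L_p = L_w − 10·log₁₀(2π·r²).
2π·r² = 3649 m², 10·log₁₀ of that is 35.622 dB.
L_p = 96 − 35.622 = 60.38 dB.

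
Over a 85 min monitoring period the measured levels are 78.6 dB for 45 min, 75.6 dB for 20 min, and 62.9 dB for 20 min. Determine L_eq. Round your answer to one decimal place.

76.8 dB

L_eq = 10·log₁₀[(1/T)·Σ tᵢ·10^(Lᵢ/10)] with T = 85 min.
Σ tᵢ·10^(Lᵢ/10) = 45·10^(78.6/10) + 20·10^(75.6/10) + 20·10^(62.9/10) = 4.025e+09.
L_eq = 10·log₁₀(4.025e+09/85) = 76.75 dB.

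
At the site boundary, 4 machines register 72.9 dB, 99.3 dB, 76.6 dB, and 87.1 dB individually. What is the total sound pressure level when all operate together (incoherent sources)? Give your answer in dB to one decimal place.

Incoherent sources combine by intensity addition: L_total = 10·log₁₀(Σ 10^(L_i/10)).
Σ 10^(L/10) = 10^(72.9/10) + 10^(99.3/10) + 10^(76.6/10) + 10^(87.1/10) = 9.089e+09.
L_total = 10·log₁₀(9.089e+09) = 99.59 dB.

99.6 dB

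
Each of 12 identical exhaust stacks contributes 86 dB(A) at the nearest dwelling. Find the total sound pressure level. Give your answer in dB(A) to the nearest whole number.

N identical incoherent sources raise the level by 10·log₁₀ N.
L_total = 86 + 10·log₁₀(12) = 86 + 10.792 = 96.79 dB(A).

97 dB(A)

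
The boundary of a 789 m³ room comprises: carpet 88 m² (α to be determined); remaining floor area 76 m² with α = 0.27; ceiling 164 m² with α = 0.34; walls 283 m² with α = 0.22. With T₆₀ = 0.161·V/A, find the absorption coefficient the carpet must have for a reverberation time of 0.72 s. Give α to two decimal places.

0.43

From T₆₀ = 0.161·V/A, the target T₆₀ = 0.72 s needs A = 0.161·789/0.72 = 176.43 m².
Absorption from the other surfaces = 76·0.27 + 164·0.34 + 283·0.22 = 138.54 m², so the carpet must supply 37.89 m² over 88 m².
α = 37.89/88 = 0.431.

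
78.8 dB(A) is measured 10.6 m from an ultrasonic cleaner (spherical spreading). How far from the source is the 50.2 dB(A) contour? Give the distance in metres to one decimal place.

285.3 m

Point-source spreading drops the level by 20·log₁₀(r₂/r₁); inverting, r₂/r₁ = 10^(ΔL/20).
r₂ = 10.6·10^((78.8−50.2)/20) = 10.6·10^(28.6/20) = 285.30 m.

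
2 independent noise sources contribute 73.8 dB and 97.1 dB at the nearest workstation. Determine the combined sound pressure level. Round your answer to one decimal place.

97.1 dB

For uncorrelated sources the intensities add, so convert each level to linear form, sum, and take 10·log₁₀ of the total.
Σ 10^(L/10) = 10^(73.8/10) + 10^(97.1/10) = 5.153e+09.
L_total = 10·log₁₀(5.153e+09) = 97.12 dB.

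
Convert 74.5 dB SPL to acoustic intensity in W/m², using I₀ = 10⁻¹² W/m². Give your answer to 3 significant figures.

2.82e-05 W/m²

I = I₀·10^(L/10) = 10⁻¹² × 10^(74.5/10) = 10^(-4.550).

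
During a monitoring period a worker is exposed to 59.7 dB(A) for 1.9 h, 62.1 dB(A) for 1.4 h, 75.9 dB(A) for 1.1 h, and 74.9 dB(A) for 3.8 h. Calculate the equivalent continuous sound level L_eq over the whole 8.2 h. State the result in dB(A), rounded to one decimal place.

L_eq = 10·log₁₀[(1/T)·Σ tᵢ·10^(Lᵢ/10)] with T = 8.2 h.
Σ tᵢ·10^(Lᵢ/10) = 1.9·10^(59.7/10) + 1.4·10^(62.1/10) + 1.1·10^(75.9/10) + 3.8·10^(74.9/10) = 1.643e+08.
L_eq = 10·log₁₀(1.643e+08/8.2) = 73.02 dB(A).

73.0 dB(A)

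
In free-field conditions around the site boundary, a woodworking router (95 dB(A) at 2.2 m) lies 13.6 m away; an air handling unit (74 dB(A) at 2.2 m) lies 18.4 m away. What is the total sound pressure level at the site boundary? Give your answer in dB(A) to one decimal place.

Propagate each source to the receiver with L = L_ref − 20·log₁₀(r/r_ref), then add intensities.
woodworking router: 95 − 20·log₁₀(13.6/2.2) = 95 − 15.82 = 79.18 dB(A).
air handling unit: 74 − 20·log₁₀(18.4/2.2) = 74 − 18.45 = 55.55 dB(A).
Σ 10^(L/10) = 8.311e+07 → L_total = 10·log₁₀(8.311e+07) = 79.20 dB(A).

79.2 dB(A)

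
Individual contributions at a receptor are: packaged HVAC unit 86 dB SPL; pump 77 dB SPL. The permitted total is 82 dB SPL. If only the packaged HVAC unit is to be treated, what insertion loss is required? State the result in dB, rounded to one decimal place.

Everything except the packaged HVAC unit sums to 10^(77/10) = 5.012e+07 in linear terms, 77.00 dB SPL.
The limit corresponds to 10^(82/10) = 1.585e+08; subtracting the fixed part leaves 1.084e+08 for the packaged HVAC unit, i.e. 80.35 dB SPL.
Required insertion loss = 86 − 80.35 = 5.65 dB.

5.7 dB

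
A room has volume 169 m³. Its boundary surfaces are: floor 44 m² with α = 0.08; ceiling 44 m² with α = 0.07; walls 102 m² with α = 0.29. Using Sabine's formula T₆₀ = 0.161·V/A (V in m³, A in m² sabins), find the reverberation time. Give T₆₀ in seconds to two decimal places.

0.75 s

Summing Sᵢαᵢ: 44·0.08 + 44·0.07 + 102·0.29 = 36.18 m².
T₆₀ = 0.161 × 169 / 36.18 = 0.752 s.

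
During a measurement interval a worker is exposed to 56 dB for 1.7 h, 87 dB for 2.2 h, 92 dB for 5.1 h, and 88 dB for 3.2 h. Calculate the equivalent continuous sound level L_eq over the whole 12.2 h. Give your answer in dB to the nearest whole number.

90 dB

L_eq = 10·log₁₀[(1/T)·Σ tᵢ·10^(Lᵢ/10)] with T = 12.2 h.
Σ tᵢ·10^(Lᵢ/10) = 1.7·10^(56/10) + 2.2·10^(87/10) + 5.1·10^(92/10) + 3.2·10^(88/10) = 1.121e+10.
L_eq = 10·log₁₀(1.121e+10/12.2) = 89.63 dB.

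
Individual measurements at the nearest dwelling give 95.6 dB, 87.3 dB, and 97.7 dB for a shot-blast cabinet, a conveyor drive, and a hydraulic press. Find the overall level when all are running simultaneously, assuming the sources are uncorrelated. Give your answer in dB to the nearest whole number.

For uncorrelated sources the intensities add, so convert each level to linear form, sum, and take 10·log₁₀ of the total.
Σ 10^(L/10) = 10^(95.6/10) + 10^(87.3/10) + 10^(97.7/10) = 1.006e+10.
L_total = 10·log₁₀(1.006e+10) = 100.02 dB.

100 dB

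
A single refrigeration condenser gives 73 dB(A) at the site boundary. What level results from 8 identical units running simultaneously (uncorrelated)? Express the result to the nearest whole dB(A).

82 dB(A)

With 8 equal, uncorrelated contributions the intensity is 8× that of one unit, giving a rise of 10·log₁₀ 8.
L_total = 73 + 10·log₁₀(8) = 73 + 9.031 = 82.03 dB(A).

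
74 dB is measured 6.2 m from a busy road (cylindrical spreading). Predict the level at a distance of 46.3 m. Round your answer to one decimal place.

For a line source, L₂ = L₁ − 10·log₁₀(r₂/r₁).
L₂ = 74 − 10·log₁₀(46.3/6.2) = 74 − 8.732 = 65.27 dB.

65.3 dB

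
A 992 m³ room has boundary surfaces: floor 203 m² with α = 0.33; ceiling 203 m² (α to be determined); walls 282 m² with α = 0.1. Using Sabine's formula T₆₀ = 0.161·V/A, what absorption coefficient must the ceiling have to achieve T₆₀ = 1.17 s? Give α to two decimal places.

Required total absorption A = 0.161·992/1.17 = 136.51 m².
Absorption from the other surfaces = 203·0.33 + 282·0.1 = 95.19 m², so the ceiling must supply 41.32 m² over 203 m².
α = 41.32/203 = 0.204.

0.20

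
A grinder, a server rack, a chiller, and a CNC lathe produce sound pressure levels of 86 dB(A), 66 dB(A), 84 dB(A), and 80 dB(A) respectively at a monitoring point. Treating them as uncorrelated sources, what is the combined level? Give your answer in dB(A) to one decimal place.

88.8 dB(A)

For uncorrelated sources the intensities add, so convert each level to linear form, sum, and take 10·log₁₀ of the total.
Σ 10^(L/10) = 10^(86/10) + 10^(66/10) + 10^(84/10) + 10^(80/10) = 7.533e+08.
L_total = 10·log₁₀(7.533e+08) = 88.77 dB(A).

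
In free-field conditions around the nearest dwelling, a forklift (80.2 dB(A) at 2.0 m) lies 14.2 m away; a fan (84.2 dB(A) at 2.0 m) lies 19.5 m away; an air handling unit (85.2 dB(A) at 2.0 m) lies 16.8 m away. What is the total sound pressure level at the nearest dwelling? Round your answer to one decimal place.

69.8 dB(A)

First find each source's level at the receiver (point-source: −20·log₁₀(r/r_ref)), then combine on an intensity basis.
forklift: 80.2 − 20·log₁₀(14.2/2.0) = 80.2 − 17.03 = 63.17 dB(A).
fan: 84.2 − 20·log₁₀(19.5/2.0) = 84.2 − 19.78 = 64.42 dB(A).
air handling unit: 85.2 − 20·log₁₀(16.8/2.0) = 85.2 − 18.49 = 66.71 dB(A).
Σ 10^(L/10) = 9.537e+06 → L_total = 10·log₁₀(9.537e+06) = 69.79 dB(A).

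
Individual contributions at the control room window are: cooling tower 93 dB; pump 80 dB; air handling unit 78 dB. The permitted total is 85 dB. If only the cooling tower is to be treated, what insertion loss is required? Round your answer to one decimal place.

11.1 dB

Everything except the cooling tower sums to 10^(80/10) + 10^(78/10) = 1.631e+08 in linear terms, 82.12 dB.
To meet 85 dB overall, the treated cooling tower may contribute at most 10^(85/10) − 1.631e+08 = 1.531e+08, i.e. 81.85 dB.
So the cooling tower must be reduced from 93 to 81.85 dB: IL = 11.15 dB.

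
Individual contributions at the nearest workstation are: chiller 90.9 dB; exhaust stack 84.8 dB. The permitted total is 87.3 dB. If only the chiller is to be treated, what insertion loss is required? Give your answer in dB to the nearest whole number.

7 dB

The untreated sources together contribute 10^(84.8/10) = 3.020e+08, i.e. 84.80 dB.
To meet 87.3 dB overall, the treated chiller may contribute at most 10^(87.3/10) − 3.020e+08 = 2.350e+08, i.e. 83.71 dB.
Required insertion loss = 90.9 − 83.71 = 7.19 dB.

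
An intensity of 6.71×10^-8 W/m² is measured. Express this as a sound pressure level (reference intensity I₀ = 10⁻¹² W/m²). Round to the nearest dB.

48 dB

I/I₀ = 6.71×10^-8/10⁻¹² = 6.71×10^4, and L = 10·log₁₀(I/I₀).
L = 10·(0.8267 + 4) = 48.27 dB.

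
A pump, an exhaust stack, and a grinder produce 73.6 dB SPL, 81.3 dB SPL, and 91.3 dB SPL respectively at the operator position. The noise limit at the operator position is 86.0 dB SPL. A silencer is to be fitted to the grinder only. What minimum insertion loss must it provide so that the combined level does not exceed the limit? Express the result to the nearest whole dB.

7 dB

The untreated sources together contribute 10^(73.6/10) + 10^(81.3/10) = 1.578e+08, i.e. 81.98 dB SPL.
The limit corresponds to 10^(86.0/10) = 3.981e+08; subtracting the fixed part leaves 2.403e+08 for the grinder, i.e. 83.81 dB SPL.
So the grinder must be reduced from 91.3 to 83.81 dB SPL: IL = 7.49 dB.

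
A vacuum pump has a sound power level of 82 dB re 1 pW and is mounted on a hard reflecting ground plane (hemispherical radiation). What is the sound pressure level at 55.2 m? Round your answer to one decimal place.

Free-field hemispherical radiation: L_p = L_w − 10·log₁₀(2π·r²), r = 55.2 m.
2π·r² = 1.915e+04 m², 10·log₁₀ of that is 42.821 dB.
L_p = 82 − 42.821 = 39.18 dB.

39.2 dB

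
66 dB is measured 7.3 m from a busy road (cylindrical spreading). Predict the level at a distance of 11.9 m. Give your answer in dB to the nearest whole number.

Line-source attenuation: ΔL = 10·log₁₀(r₂/r₁) = 10·log₁₀(11.9/7.3) = 2.122 dB.
L₂ = 66 − 10·log₁₀(11.9/7.3) = 66 − 2.122 = 63.88 dB.

64 dB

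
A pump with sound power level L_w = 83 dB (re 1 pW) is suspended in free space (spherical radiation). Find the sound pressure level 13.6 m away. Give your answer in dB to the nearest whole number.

49 dB

L_p = L_w − 10·log₁₀(4π·r²) with r = 13.6 m.
4π·r² = 2324 m², 10·log₁₀ of that is 33.663 dB.
L_p = 83 − 33.663 = 49.34 dB.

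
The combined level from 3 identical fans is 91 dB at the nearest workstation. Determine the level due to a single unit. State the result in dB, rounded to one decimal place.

86.2 dB

For N identical incoherent sources L_total = L₁ + 10·log₁₀ N, so L₁ = 91 − 10·log₁₀(3) = 91 − 4.771.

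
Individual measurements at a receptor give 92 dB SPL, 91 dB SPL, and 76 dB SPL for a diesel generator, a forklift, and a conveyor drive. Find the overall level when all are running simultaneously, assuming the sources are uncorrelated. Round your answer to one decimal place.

Incoherent sources combine by intensity addition: L_total = 10·log₁₀(Σ 10^(L_i/10)).
Σ 10^(L/10) = 10^(92/10) + 10^(91/10) + 10^(76/10) = 2.884e+09.
L_total = 10·log₁₀(2.884e+09) = 94.60 dB SPL.

94.6 dB SPL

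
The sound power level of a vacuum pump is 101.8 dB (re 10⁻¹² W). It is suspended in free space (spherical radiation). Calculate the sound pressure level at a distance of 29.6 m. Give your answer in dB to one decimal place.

The power spreads over a sphere of area 4π·r², so L_p = L_w − 10·log₁₀(4π·r²).
4π·r² = 1.101e+04 m², 10·log₁₀ of that is 40.418 dB.
L_p = 101.8 − 40.418 = 61.38 dB.

61.4 dB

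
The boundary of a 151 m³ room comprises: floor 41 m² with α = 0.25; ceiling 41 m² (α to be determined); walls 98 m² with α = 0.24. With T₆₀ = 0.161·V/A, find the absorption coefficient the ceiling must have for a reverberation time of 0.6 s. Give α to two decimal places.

0.16

A = 0.161·V/T₆₀ = 0.161·151/0.6 = 40.52 m² sabins.
Absorption from the other surfaces = 41·0.25 + 98·0.24 = 33.77 m², so the ceiling must supply 6.75 m² over 41 m².
α = 6.75/41 = 0.165.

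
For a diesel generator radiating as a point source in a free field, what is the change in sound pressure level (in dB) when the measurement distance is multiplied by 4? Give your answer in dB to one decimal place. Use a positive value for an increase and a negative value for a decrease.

A point source loses 6 dB per doubling of distance; generally ΔL = −20·log₁₀(r₂/r₁).
ΔL = −20·log₁₀(4) = -12.04 dB.

-12.0 dB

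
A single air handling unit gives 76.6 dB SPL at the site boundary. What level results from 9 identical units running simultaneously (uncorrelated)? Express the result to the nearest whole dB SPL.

86 dB SPL

L_total = L₁ + 10·log₁₀ N for N identical incoherent sources.
L_total = 76.6 + 10·log₁₀(9) = 76.6 + 9.542 = 86.14 dB SPL.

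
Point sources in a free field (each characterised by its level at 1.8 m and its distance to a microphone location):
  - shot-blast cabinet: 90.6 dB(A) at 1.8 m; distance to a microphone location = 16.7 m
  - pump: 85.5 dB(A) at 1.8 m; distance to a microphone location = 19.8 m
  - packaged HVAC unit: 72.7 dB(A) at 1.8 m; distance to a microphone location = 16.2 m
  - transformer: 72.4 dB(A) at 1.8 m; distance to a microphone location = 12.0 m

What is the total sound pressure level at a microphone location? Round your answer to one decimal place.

72.3 dB(A)

Apply inverse-square spreading to bring every level to the receiver, then sum 10^(L/10).
shot-blast cabinet: 90.6 − 20·log₁₀(16.7/1.8) = 90.6 − 19.35 = 71.25 dB(A).
pump: 85.5 − 20·log₁₀(19.8/1.8) = 85.5 − 20.83 = 64.67 dB(A).
packaged HVAC unit: 72.7 − 20·log₁₀(16.2/1.8) = 72.7 − 19.08 = 53.62 dB(A).
transformer: 72.4 − 20·log₁₀(12.0/1.8) = 72.4 − 16.48 = 55.92 dB(A).
Σ 10^(L/10) = 1.689e+07 → L_total = 10·log₁₀(1.689e+07) = 72.28 dB(A).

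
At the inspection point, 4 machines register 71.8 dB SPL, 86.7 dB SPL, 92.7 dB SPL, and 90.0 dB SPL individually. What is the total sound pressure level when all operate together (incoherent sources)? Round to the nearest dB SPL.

Incoherent sources combine by intensity addition: L_total = 10·log₁₀(Σ 10^(L_i/10)).
Σ 10^(L/10) = 10^(71.8/10) + 10^(86.7/10) + 10^(92.7/10) + 10^(90.0/10) = 3.345e+09.
L_total = 10·log₁₀(3.345e+09) = 95.24 dB SPL.

95 dB SPL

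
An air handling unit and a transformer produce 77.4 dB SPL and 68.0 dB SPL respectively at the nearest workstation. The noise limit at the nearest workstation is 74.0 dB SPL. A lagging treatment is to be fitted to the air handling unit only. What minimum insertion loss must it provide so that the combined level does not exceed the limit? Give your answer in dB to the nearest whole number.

The untreated sources together contribute 10^(68.0/10) = 6.310e+06, i.e. 68.00 dB SPL.
To meet 74.0 dB SPL overall, the treated air handling unit may contribute at most 10^(74.0/10) − 6.310e+06 = 1.881e+07, i.e. 72.74 dB SPL.
So the air handling unit must be reduced from 77.4 to 72.74 dB SPL: IL = 4.66 dB.

5 dB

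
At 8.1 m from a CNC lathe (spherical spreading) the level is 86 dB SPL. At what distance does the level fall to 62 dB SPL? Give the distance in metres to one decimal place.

For a point source L₁ − L₂ = 20·log₁₀(r₂/r₁), so r₂ = r₁·10^((L₁−L₂)/20).
r₂ = 8.1·10^((86−62)/20) = 8.1·10^(24.0/20) = 128.38 m.

128.4 m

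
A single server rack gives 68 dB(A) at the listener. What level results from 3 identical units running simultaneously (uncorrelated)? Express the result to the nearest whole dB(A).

73 dB(A)

With 3 equal, uncorrelated contributions the intensity is 3× that of one unit, giving a rise of 10·log₁₀ 3.
L_total = 68 + 10·log₁₀(3) = 68 + 4.771 = 72.77 dB(A).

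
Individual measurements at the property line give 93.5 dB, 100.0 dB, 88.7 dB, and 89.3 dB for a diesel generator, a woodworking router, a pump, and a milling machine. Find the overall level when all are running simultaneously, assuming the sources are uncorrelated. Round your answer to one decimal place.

For uncorrelated sources the intensities add, so convert each level to linear form, sum, and take 10·log₁₀ of the total.
Σ 10^(L/10) = 10^(93.5/10) + 10^(100.0/10) + 10^(88.7/10) + 10^(89.3/10) = 1.383e+10.
L_total = 10·log₁₀(1.383e+10) = 101.41 dB.

101.4 dB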